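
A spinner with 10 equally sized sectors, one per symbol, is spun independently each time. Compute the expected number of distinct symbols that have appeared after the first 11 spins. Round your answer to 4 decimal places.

For each symbol, P(seen in 11 spins) = 1 - (9/10)^11 = 0.68619.
By linearity of expectation, E[distinct seen] = 10·(1 - (9/10)^11) = 6.86189.

6.8619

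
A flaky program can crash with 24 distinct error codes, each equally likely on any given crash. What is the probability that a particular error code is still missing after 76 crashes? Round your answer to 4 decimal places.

0.0394

Each crash misses the fixed error code with probability (24-1)/24 = 23/24, independently.
P(still missing after 76) = (23/24)^76 = 0.03938.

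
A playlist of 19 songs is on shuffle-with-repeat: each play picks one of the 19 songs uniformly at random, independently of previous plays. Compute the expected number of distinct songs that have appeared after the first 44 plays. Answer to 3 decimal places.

For each song, P(seen in 44 plays) = 1 - (18/19)^44 = 0.9074.
By linearity of expectation, E[distinct seen] = 19·(1 - (18/19)^44) = 17.2397.

17.240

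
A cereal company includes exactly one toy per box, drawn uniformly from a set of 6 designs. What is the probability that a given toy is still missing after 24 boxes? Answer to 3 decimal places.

0.013

Each box misses the fixed toy with probability (6-1)/6 = 5/6, independently.
P(still missing after 24) = (5/6)^24 = 0.0126.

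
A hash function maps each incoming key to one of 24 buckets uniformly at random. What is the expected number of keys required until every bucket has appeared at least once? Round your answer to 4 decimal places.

90.6230

After k distinct buckets have appeared, the next key gives a new one with probability (24-k)/24, so the expected wait for the (k+1)-th is 24/(24-k).
E[T] = 24/24 + 24/23 + 24/22 + ... + 24/2 + 24/1 = 24·H_{24}.
H_{24} = 3.77596, so E[T] = 90.62300.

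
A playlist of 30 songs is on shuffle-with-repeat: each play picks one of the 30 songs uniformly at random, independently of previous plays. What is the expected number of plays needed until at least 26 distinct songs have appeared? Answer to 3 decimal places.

Going from k to k+1 distinct takes a geometric number of plays with mean 30/(30-k).
Sum over k = 0,...,25: E = 30/30 + 30/29 + 30/28 + ... + 30/6 + 30/5 = 57.3496.

57.350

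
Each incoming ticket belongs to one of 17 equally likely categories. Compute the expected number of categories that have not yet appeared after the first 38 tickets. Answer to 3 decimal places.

1.698

For each category, P(unseen after 38) = (16/17)^38 = 0.0999.
By linearity of expectation, E[unseen] = 17·(16/17)^38 = 1.6980.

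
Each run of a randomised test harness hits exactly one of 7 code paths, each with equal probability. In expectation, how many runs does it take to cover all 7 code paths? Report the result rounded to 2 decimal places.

18.15

After k distinct code paths have appeared, the next run gives a new one with probability (7-k)/7, so the expected wait for the (k+1)-th is 7/(7-k).
E[T] = 7/7 + 7/6 + 7/5 + ... + 7/2 + 7/1 = 7·H_{7}.
H_{7} = 2.593, so E[T] = 18.150.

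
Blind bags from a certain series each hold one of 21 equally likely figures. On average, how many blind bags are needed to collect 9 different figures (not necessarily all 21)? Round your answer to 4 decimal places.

11.3851

Going from k to k+1 distinct takes a geometric number of blind bags with mean 21/(21-k).
Sum over k = 0,...,8: E = 21/21 + 21/20 + 21/19 + ... + 21/14 + 21/13 = 11.38511.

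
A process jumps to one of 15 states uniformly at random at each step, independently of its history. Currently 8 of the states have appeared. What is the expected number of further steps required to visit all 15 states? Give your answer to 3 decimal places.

38.893

From k distinct to k+1 distinct takes on average 15/(15-k) steps.
Sum over k = 8,...,14: E = 15/7 + 15/6 + 15/5 + ... + 15/2 + 15/1 = 38.8929.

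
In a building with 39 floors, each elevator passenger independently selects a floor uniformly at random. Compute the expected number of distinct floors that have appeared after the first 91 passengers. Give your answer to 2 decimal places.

For each floor, P(seen in 91 passengers) = 1 - (38/39)^91 = 0.906.
By linearity of expectation, E[distinct seen] = 39·(1 - (38/39)^91) = 35.331.

35.33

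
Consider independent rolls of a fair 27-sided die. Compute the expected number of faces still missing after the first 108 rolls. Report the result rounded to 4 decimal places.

For each face, P(unseen after 108) = (26/27)^108 = 0.01698.
By linearity of expectation, E[unseen] = 27·(26/27)^108 = 0.45835.

0.4584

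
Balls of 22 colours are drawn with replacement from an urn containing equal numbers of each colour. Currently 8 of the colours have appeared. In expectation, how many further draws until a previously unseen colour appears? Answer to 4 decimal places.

1.5714

Each draw yields a new colour with probability (22-8)/22 = 14/22, so the wait is geometric with mean 22/14.
E = 22/14 = 1.57143.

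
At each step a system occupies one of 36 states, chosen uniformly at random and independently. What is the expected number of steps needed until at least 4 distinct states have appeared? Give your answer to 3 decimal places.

Going from k to k+1 distinct takes a geometric number of steps with mean 36/(36-k).
Sum over k = 0,...,3: E = 36/36 + 36/35 + 36/34 + 36/33 = 4.1783.

4.178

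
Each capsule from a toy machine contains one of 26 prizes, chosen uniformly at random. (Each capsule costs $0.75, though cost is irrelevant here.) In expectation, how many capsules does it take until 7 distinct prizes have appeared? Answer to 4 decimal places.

With k distinct prizes already seen, the next new one arrives after an expected 26/(26-k) capsules.
Sum over k = 0,...,6: E = 26/26 + 26/25 + 26/24 + ... + 26/21 + 26/20 = 7.97368.

7.9737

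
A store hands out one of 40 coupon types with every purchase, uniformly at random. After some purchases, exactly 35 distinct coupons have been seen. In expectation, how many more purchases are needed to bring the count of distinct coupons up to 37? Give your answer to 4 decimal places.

The wait to go from k to k+1 distinct coupons is geometric with mean 40/(40-k).
Sum over k = 35,...,36: E = 40/5 + 40/4 = 18.00000.

18.0000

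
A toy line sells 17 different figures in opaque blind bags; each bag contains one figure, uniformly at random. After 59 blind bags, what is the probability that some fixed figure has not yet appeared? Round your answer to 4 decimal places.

0.0280

Each blind bag misses the fixed figure with probability (17-1)/17 = 16/17, independently.
P(still missing after 59) = (16/17)^59 = 0.02796.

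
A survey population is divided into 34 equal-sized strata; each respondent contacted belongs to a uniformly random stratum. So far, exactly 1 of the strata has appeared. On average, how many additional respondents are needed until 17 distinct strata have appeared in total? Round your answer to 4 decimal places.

22.0744

From k distinct to k+1 distinct takes on average 34/(34-k) respondents.
Sum over k = 1,...,16: E = 34/33 + 34/32 + 34/31 + ... + 34/19 + 34/18 = 22.07435.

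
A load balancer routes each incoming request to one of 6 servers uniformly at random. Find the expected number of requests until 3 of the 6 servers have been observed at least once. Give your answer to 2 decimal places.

3.70

With k distinct servers already seen, the next new one arrives after an expected 6/(6-k) requests.
Sum over k = 0,...,2: E = 6/6 + 6/5 + 6/4 = 3.700.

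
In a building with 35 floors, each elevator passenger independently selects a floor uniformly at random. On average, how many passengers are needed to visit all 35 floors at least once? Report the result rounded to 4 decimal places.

145.1373

The wait to go from k to k+1 distinct floors is geometric with mean 35/(35-k).
E[T] = 35/35 + 35/34 + 35/33 + ... + 35/2 + 35/1 = 35·H_{35}.
H_{35} = 4.14678, so E[T] = 145.13735.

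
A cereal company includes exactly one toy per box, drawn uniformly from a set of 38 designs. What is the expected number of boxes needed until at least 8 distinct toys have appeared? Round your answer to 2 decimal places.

8.85

With k distinct toys already seen, the next new one arrives after an expected 38/(38-k) boxes.
Sum over k = 0,...,7: E = 38/38 + 38/37 + 38/36 + ... + 38/32 + 38/31 = 8.851.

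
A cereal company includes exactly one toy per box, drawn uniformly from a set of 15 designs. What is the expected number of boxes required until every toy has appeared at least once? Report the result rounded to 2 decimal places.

49.77

Split into phases: going from k distinct to k+1 distinct takes on average 15/(15-k) boxes.
E[T] = 15/15 + 15/14 + 15/13 + ... + 15/2 + 15/1 = 15·H_{15}.
H_{15} = 3.318, so E[T] = 49.773.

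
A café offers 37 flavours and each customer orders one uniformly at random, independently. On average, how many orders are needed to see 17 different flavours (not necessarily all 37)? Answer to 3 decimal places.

22.342

Going from k to k+1 distinct takes a geometric number of orders with mean 37/(37-k).
Sum over k = 0,...,16: E = 37/37 + 37/36 + 37/35 + ... + 37/22 + 37/21 = 22.3423.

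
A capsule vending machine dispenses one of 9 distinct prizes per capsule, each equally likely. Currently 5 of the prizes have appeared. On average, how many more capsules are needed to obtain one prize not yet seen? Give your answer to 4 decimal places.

Each capsule yields a new prize with probability (9-5)/9 = 4/9, so the wait is geometric with mean 9/4.
E = 9/4 = 2.25000.

2.2500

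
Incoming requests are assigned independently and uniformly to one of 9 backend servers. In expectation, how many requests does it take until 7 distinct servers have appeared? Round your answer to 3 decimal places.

11.961

With k distinct servers already seen, the next new one arrives after an expected 9/(9-k) requests.
Sum over k = 0,...,6: E = 9/9 + 9/8 + 9/7 + ... + 9/4 + 9/3 = 11.9607.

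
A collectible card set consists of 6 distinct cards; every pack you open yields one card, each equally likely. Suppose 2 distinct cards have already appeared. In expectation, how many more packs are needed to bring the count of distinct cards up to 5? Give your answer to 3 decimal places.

With k distinct cards already seen, the next new one takes an expected 6/(6-k) packs.
Sum over k = 2,...,4: E = 6/4 + 6/3 + 6/2 = 6.5000.

6.500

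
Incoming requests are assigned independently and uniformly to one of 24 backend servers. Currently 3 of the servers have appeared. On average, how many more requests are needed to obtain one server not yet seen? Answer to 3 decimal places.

1.143

The number of requests until the next new server is geometric with success probability 21/24, so its mean is 24/21.
E = 24/21 = 1.1429.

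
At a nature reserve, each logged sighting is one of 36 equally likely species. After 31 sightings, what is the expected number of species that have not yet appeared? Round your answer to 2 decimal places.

For each species, P(unseen after 31) = (35/36)^31 = 0.418.
By linearity of expectation, E[unseen] = 36·(35/36)^31 = 15.033.

15.03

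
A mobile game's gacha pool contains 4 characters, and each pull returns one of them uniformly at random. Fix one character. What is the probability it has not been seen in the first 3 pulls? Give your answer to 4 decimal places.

On each pull the fixed character fails to appear with probability 3/4.
P(still missing after 3) = (3/4)^3 = 0.42188.

0.4219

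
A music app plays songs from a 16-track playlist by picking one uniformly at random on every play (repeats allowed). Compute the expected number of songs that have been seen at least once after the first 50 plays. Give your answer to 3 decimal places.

For each song, P(seen in 50 plays) = 1 - (15/16)^50 = 0.9603.
By linearity of expectation, E[distinct seen] = 16·(1 - (15/16)^50) = 15.3651.

15.365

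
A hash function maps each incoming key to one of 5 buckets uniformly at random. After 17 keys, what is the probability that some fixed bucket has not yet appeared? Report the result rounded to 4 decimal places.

0.0225

On each key the fixed bucket fails to appear with probability 4/5.
P(still missing after 17) = (4/5)^17 = 0.02252.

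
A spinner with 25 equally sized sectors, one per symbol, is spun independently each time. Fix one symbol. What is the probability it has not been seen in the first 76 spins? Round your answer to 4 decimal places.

0.0449

On each spin the fixed symbol fails to appear with probability 24/25.
P(still missing after 76) = (24/25)^76 = 0.04494.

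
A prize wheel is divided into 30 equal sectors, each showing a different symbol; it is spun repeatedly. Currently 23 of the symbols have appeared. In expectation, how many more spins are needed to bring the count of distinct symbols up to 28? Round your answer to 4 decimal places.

The wait to go from k to k+1 distinct symbols is geometric with mean 30/(30-k).
Sum over k = 23,...,27: E = 30/7 + 30/6 + 30/5 + 30/4 + 30/3 = 32.78571.

32.7857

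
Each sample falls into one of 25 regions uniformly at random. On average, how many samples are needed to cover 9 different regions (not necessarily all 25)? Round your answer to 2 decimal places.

10.88

With k distinct regions already seen, the next new one arrives after an expected 25/(25-k) samples.
Sum over k = 0,...,8: E = 25/25 + 25/24 + 25/23 + ... + 25/18 + 25/17 = 10.881.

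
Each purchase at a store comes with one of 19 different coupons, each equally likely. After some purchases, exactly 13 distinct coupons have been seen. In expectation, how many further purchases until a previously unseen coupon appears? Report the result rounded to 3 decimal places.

3.167

Each purchase yields a new coupon with probability (19-13)/19 = 6/19, so the wait is geometric with mean 19/6.
E = 19/6 = 3.1667.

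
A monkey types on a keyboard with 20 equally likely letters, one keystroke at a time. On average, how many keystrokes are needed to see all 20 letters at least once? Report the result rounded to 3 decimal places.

71.955

The wait to go from k to k+1 distinct letters is geometric with mean 20/(20-k).
E[T] = 20/20 + 20/19 + 20/18 + ... + 20/2 + 20/1 = 20·H_{20}.
H_{20} = 3.5977, so E[T] = 71.9548.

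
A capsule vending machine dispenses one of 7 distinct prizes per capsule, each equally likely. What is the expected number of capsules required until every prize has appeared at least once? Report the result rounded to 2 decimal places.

18.15

The wait to go from k to k+1 distinct prizes is geometric with mean 7/(7-k).
E[T] = 7/7 + 7/6 + 7/5 + ... + 7/2 + 7/1 = 7·H_{7}.
H_{7} = 2.593, so E[T] = 18.150.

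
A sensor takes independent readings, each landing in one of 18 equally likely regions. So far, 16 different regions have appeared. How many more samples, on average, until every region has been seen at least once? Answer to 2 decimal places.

With k distinct regions already seen, the next new one takes an expected 18/(18-k) samples.
Sum over k = 16,...,17: E = 18/2 + 18/1 = 27.000.

27.00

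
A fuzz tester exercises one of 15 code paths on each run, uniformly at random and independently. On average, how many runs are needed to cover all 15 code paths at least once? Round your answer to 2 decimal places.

49.77

Split into phases: going from k distinct to k+1 distinct takes on average 15/(15-k) runs.
E[T] = 15/15 + 15/14 + 15/13 + ... + 15/2 + 15/1 = 15·H_{15}.
H_{15} = 3.318, so E[T] = 49.773.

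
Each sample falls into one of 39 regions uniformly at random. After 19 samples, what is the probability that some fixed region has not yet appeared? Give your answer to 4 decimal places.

0.6105

On each sample the fixed region fails to appear with probability 38/39.
P(still missing after 19) = (38/39)^19 = 0.61047.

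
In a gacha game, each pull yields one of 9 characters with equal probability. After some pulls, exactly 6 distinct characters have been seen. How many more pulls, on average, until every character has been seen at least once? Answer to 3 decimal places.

16.500

The wait to go from k to k+1 distinct characters is geometric with mean 9/(9-k).
Sum over k = 6,...,8: E = 9/3 + 9/2 + 9/1 = 16.5000.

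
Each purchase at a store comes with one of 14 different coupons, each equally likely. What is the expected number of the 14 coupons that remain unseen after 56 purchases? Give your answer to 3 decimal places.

For each coupon, P(unseen after 56) = (13/14)^56 = 0.0158.
By linearity of expectation, E[unseen] = 14·(13/14)^56 = 0.2207.

0.221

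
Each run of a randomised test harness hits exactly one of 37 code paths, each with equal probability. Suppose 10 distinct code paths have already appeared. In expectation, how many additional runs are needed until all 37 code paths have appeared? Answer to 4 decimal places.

With k distinct code paths already seen, the next new one takes an expected 37/(37-k) runs.
Sum over k = 10,...,36: E = 37/27 + 37/26 + 37/25 + ... + 37/2 + 37/1 = 143.98390.

143.9839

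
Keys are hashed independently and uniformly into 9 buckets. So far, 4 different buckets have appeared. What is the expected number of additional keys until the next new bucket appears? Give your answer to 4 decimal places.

The number of keys until the next new bucket is geometric with success probability 5/9, so its mean is 9/5.
E = 9/5 = 1.80000.

1.8000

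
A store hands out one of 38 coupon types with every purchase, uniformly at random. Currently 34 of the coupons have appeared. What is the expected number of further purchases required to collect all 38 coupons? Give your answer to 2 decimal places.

With k distinct coupons already seen, the next new one takes an expected 38/(38-k) purchases.
Sum over k = 34,...,37: E = 38/4 + 38/3 + 38/2 + 38/1 = 79.167.

79.17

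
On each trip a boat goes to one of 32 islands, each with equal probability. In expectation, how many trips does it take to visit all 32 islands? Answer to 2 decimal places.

129.87

The wait to go from k to k+1 distinct islands is geometric with mean 32/(32-k).
E[T] = 32/32 + 32/31 + 32/30 + ... + 32/2 + 32/1 = 32·H_{32}.
H_{32} = 4.058, so E[T] = 129.872.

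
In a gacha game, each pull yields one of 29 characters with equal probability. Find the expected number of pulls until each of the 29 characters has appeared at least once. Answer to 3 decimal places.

114.888

After k distinct characters have appeared, the next pull gives a new one with probability (29-k)/29, so the expected wait for the (k+1)-th is 29/(29-k).
E[T] = 29/29 + 29/28 + 29/27 + ... + 29/2 + 29/1 = 29·H_{29}.
H_{29} = 3.9617, so E[T] = 114.8880.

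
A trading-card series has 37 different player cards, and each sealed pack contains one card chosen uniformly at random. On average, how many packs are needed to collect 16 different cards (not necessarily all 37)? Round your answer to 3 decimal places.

With k distinct cards already seen, the next new one arrives after an expected 37/(37-k) packs.
Sum over k = 0,...,15: E = 37/37 + 37/36 + 37/35 + ... + 37/23 + 37/22 = 20.5804.

20.580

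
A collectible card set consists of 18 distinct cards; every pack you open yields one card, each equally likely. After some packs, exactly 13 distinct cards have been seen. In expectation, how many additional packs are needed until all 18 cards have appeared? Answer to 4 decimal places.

41.1000

With k distinct cards already seen, the next new one takes an expected 18/(18-k) packs.
Sum over k = 13,...,17: E = 18/5 + 18/4 + 18/3 + 18/2 + 18/1 = 41.10000.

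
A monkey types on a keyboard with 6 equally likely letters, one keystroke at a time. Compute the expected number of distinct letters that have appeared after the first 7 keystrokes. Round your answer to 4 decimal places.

4.3255

For each letter, P(seen in 7 keystrokes) = 1 - (5/6)^7 = 0.72092.
By linearity of expectation, E[distinct seen] = 6·(1 - (5/6)^7) = 4.32551.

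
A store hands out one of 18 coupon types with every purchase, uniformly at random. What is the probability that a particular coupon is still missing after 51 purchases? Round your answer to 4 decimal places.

Each purchase misses the fixed coupon with probability (18-1)/18 = 17/18, independently.
P(still missing after 51) = (17/18)^51 = 0.05420.

0.0542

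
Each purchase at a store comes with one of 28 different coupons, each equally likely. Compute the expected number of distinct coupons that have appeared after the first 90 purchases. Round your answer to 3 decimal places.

For each coupon, P(seen in 90 purchases) = 1 - (27/28)^90 = 0.9621.
By linearity of expectation, E[distinct seen] = 28·(1 - (27/28)^90) = 26.9391.

26.939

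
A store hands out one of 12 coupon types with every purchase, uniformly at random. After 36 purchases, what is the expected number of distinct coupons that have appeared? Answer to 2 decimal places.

11.48

For each coupon, P(seen in 36 purchases) = 1 - (11/12)^36 = 0.956.
By linearity of expectation, E[distinct seen] = 12·(1 - (11/12)^36) = 11.477.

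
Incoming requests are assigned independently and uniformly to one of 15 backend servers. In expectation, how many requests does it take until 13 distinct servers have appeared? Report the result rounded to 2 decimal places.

27.27

With k distinct servers already seen, the next new one arrives after an expected 15/(15-k) requests.
Sum over k = 0,...,12: E = 15/15 + 15/14 + 15/13 + ... + 15/4 + 15/3 = 27.273.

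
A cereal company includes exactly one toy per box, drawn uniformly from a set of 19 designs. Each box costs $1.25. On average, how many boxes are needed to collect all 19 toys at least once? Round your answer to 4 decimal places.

67.4071

Split into phases: going from k distinct to k+1 distinct takes on average 19/(19-k) boxes.
E[T] = 19/19 + 19/18 + 19/17 + ... + 19/2 + 19/1 = 19·H_{19}.
H_{19} = 3.54774, so E[T] = 67.40705.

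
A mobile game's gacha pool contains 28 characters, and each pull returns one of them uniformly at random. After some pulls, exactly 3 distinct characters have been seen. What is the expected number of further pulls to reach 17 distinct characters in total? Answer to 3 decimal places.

With k distinct characters already seen, the next new one takes an expected 28/(28-k) pulls.
Sum over k = 3,...,16: E = 28/25 + 28/24 + 28/23 + ... + 28/13 + 28/12 = 22.2903.

22.290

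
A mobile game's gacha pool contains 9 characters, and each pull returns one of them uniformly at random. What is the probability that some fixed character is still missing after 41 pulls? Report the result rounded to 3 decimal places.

On each pull the fixed character fails to appear with probability 8/9.
P(still missing after 41) = (8/9)^41 = 0.0080.

0.008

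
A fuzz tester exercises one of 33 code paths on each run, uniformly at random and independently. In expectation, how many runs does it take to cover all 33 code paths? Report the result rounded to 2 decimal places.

134.93

The wait to go from k to k+1 distinct code paths is geometric with mean 33/(33-k).
E[T] = 33/33 + 33/32 + 33/31 + ... + 33/2 + 33/1 = 33·H_{33}.
H_{33} = 4.089, so E[T] = 134.930.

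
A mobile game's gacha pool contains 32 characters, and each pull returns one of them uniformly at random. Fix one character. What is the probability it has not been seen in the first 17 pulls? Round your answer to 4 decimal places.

Each pull misses the fixed character with probability (32-1)/32 = 31/32, independently.
P(still missing after 17) = (31/32)^17 = 0.58291.

0.5829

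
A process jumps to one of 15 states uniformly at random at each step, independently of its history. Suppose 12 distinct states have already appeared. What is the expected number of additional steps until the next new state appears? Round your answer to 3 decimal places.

5.000

Each step yields a new state with probability (15-12)/15 = 3/15, so the wait is geometric with mean 15/3.
E = 15/3 = 5.0000.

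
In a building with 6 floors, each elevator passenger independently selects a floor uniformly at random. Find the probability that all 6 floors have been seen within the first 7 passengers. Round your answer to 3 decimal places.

0.054

Let A_i be the event that floor i is missing after 7 passengers. By inclusion–exclusion on the A_i,
P(all seen) = Σ_{j=0}^{6} (-1)^j C(6,j)((6-j)/6)^7
= 1.0000 - 1.6745 + 0.8779 - 0.1563 + 0.0069 - 0.0000 + 0.0000
= 0.0540.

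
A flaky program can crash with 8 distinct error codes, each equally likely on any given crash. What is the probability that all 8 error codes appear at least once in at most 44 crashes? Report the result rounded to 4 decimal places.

By inclusion–exclusion over which error codes are missing,
P(all seen) = Σ_{j=0}^{8} (-1)^j C(8,j)((8-j)/8)^44
= 1.00000 - 0.02246 + 0.00009 - 0.00000 + 0.00000 - 0.00000 + 0.00000 - 0.00000 + 0.00000
= 0.97763.

0.9776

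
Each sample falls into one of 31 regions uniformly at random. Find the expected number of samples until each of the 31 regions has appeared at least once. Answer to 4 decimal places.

124.8446

The wait to go from k to k+1 distinct regions is geometric with mean 31/(31-k).
E[T] = 31/31 + 31/30 + 31/29 + ... + 31/2 + 31/1 = 31·H_{31}.
H_{31} = 4.02725, so E[T] = 124.84460.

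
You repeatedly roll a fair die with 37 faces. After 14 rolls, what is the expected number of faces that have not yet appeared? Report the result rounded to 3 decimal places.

For each face, P(unseen after 14) = (36/37)^14 = 0.6814.
By linearity of expectation, E[unseen] = 37·(36/37)^14 = 25.2123.

25.212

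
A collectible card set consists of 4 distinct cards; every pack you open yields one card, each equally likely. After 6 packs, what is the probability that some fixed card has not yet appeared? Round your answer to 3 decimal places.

0.178

On each pack the fixed card fails to appear with probability 3/4.
P(still missing after 6) = (3/4)^6 = 0.1780.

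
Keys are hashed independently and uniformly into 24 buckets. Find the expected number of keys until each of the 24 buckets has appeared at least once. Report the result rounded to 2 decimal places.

Split into phases: going from k distinct to k+1 distinct takes on average 24/(24-k) keys.
E[T] = 24/24 + 24/23 + 24/22 + ... + 24/2 + 24/1 = 24·H_{24}.
H_{24} = 3.776, so E[T] = 90.623.

90.62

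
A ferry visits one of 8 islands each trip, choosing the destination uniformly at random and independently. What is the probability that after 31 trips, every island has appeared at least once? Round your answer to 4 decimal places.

0.8763

Let A_i be the event that island i is missing after 31 trips. By inclusion–exclusion on the A_i,
P(all seen) = Σ_{j=0}^{8} (-1)^j C(8,j)((8-j)/8)^31
= 1.00000 - 0.12745 + 0.00375 - 0.00003 + 0.00000 - 0.00000 + 0.00000 - 0.00000 + 0.00000
= 0.87627.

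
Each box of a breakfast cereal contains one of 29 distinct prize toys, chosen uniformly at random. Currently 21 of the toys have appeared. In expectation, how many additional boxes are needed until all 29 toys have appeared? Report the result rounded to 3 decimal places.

The wait to go from k to k+1 distinct toys is geometric with mean 29/(29-k).
Sum over k = 21,...,28: E = 29/8 + 29/7 + 29/6 + ... + 29/2 + 29/1 = 78.8179.

78.818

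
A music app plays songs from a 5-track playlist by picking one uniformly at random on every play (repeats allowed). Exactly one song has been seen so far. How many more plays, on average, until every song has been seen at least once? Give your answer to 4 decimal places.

10.4167

From k distinct to k+1 distinct takes on average 5/(5-k) plays.
Sum over k = 1,...,4: E = 5/4 + 5/3 + 5/2 + 5/1 = 10.41667.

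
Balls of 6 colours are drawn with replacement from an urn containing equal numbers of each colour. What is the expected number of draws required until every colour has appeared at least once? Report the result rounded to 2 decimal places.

14.70

The wait to go from k to k+1 distinct colours is geometric with mean 6/(6-k).
E[T] = 6/6 + 6/5 + 6/4 + 6/3 + 6/2 + 6/1 = 6·H_{6}.
H_{6} = 2.450, so E[T] = 14.700.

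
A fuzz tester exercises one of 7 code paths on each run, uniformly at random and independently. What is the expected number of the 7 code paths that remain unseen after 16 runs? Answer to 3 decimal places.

For each code path, P(unseen after 16) = (6/7)^16 = 0.0849.
By linearity of expectation, E[unseen] = 7·(6/7)^16 = 0.5942.

0.594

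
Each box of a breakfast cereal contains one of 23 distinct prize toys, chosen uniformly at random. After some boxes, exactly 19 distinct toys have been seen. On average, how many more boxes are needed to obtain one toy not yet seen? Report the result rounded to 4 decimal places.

5.7500

Each box yields a new toy with probability (23-19)/23 = 4/23, so the wait is geometric with mean 23/4.
E = 23/4 = 5.75000.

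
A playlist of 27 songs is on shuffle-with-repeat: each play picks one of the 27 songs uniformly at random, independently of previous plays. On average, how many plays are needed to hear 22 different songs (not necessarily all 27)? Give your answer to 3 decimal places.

With k distinct songs already seen, the next new one arrives after an expected 27/(27-k) plays.
Sum over k = 0,...,21: E = 27/27 + 27/26 + 27/25 + ... + 27/7 + 27/6 = 43.4193.

43.419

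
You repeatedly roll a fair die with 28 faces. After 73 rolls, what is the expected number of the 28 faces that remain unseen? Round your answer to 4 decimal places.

1.9687

For each face, P(unseen after 73) = (27/28)^73 = 0.07031.
By linearity of expectation, E[unseen] = 28·(27/28)^73 = 1.96869.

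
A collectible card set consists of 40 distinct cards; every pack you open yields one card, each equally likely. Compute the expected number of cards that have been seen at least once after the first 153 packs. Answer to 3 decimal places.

For each card, P(seen in 153 packs) = 1 - (39/40)^153 = 0.9792.
By linearity of expectation, E[distinct seen] = 40·(1 - (39/40)^153) = 39.1687.

39.169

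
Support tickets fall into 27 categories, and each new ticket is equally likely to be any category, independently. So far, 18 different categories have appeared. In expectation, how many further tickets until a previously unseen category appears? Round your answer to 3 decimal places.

3.000

Each ticket yields a new category with probability (27-18)/27 = 9/27, so the wait is geometric with mean 27/9.
E = 27/9 = 3.0000.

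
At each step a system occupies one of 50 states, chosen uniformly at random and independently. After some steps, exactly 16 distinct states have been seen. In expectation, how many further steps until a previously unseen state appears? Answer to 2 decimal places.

The number of steps until the next new state is geometric with success probability 34/50, so its mean is 50/34.
E = 50/34 = 1.471.

1.47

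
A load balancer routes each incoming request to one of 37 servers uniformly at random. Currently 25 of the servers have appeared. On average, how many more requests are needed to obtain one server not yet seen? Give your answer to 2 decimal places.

Each request yields a new server with probability (37-25)/37 = 12/37, so the wait is geometric with mean 37/12.
E = 37/12 = 3.083.

3.08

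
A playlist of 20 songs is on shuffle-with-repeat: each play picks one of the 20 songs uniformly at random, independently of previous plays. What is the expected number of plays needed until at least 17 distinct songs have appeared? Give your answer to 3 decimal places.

With k distinct songs already seen, the next new one arrives after an expected 20/(20-k) plays.
Sum over k = 0,...,16: E = 20/20 + 20/19 + 20/18 + ... + 20/5 + 20/4 = 35.2881.

35.288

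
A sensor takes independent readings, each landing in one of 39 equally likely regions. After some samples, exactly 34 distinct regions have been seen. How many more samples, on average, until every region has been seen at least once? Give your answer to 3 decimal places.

From k distinct to k+1 distinct takes on average 39/(39-k) samples.
Sum over k = 34,...,38: E = 39/5 + 39/4 + 39/3 + 39/2 + 39/1 = 89.0500.

89.050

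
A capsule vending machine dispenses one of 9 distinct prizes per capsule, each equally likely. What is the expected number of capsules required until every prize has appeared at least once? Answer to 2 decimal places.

After k distinct prizes have appeared, the next capsule gives a new one with probability (9-k)/9, so the expected wait for the (k+1)-th is 9/(9-k).
E[T] = 9/9 + 9/8 + 9/7 + ... + 9/2 + 9/1 = 9·H_{9}.
H_{9} = 2.829, so E[T] = 25.461.

25.46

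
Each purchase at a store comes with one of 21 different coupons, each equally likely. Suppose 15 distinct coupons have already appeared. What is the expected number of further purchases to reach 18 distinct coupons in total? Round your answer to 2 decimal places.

With k distinct coupons already seen, the next new one takes an expected 21/(21-k) purchases.
Sum over k = 15,...,17: E = 21/6 + 21/5 + 21/4 = 12.950.

12.95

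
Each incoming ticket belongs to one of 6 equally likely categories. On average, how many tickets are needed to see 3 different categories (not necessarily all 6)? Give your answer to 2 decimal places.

With k distinct categories already seen, the next new one arrives after an expected 6/(6-k) tickets.
Sum over k = 0,...,2: E = 6/6 + 6/5 + 6/4 = 3.700.

3.70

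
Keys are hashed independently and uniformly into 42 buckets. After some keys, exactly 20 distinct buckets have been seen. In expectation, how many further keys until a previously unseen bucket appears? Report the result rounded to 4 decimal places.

1.9091

Each key yields a new bucket with probability (42-20)/42 = 22/42, so the wait is geometric with mean 42/22.
E = 42/22 = 1.90909.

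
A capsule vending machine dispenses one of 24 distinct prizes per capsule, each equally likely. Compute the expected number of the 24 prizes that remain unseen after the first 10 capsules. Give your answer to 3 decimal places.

15.681

For each prize, P(unseen after 10) = (23/24)^10 = 0.6534.
By linearity of expectation, E[unseen] = 24·(23/24)^10 = 15.6811.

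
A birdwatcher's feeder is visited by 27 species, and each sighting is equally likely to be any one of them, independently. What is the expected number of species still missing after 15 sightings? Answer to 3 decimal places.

For each species, P(unseen after 15) = (26/27)^15 = 0.5677.
By linearity of expectation, E[unseen] = 27·(26/27)^15 = 15.3288.

15.329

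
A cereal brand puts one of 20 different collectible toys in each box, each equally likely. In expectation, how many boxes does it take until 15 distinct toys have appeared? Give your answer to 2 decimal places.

With k distinct toys already seen, the next new one arrives after an expected 20/(20-k) boxes.
Sum over k = 0,...,14: E = 20/20 + 20/19 + 20/18 + ... + 20/7 + 20/6 = 26.288.

26.29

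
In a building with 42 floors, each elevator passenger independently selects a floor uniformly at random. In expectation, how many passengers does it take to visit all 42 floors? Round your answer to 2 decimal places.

The wait to go from k to k+1 distinct floors is geometric with mean 42/(42-k).
E[T] = 42/42 + 42/41 + 42/40 + ... + 42/2 + 42/1 = 42·H_{42}.
H_{42} = 4.327, so E[T] = 181.723.

181.72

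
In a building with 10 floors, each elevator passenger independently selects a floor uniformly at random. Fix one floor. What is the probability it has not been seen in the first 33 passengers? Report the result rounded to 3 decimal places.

Each passenger misses the fixed floor with probability (10-1)/10 = 9/10, independently.
P(still missing after 33) = (9/10)^33 = 0.0309.

0.031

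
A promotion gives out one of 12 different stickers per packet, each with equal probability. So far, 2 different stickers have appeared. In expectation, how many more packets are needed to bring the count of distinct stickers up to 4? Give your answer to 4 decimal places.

2.5333

With k distinct stickers already seen, the next new one takes an expected 12/(12-k) packets.
Sum over k = 2,...,3: E = 12/10 + 12/9 = 2.53333.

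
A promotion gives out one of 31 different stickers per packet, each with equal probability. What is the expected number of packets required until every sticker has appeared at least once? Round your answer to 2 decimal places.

124.84

After k distinct stickers have appeared, the next packet gives a new one with probability (31-k)/31, so the expected wait for the (k+1)-th is 31/(31-k).
E[T] = 31/31 + 31/30 + 31/29 + ... + 31/2 + 31/1 = 31·H_{31}.
H_{31} = 4.027, so E[T] = 124.845.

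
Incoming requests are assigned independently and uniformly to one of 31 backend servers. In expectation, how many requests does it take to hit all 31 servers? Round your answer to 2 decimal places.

124.84

After k distinct servers have appeared, the next request gives a new one with probability (31-k)/31, so the expected wait for the (k+1)-th is 31/(31-k).
E[T] = 31/31 + 31/30 + 31/29 + ... + 31/2 + 31/1 = 31·H_{31}.
H_{31} = 4.027, so E[T] = 124.845.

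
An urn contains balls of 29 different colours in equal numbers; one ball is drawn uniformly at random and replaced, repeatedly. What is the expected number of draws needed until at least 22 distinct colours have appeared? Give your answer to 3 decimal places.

With k distinct colours already seen, the next new one arrives after an expected 29/(29-k) draws.
Sum over k = 0,...,21: E = 29/29 + 29/28 + 29/27 + ... + 29/9 + 29/8 = 39.6951.

39.695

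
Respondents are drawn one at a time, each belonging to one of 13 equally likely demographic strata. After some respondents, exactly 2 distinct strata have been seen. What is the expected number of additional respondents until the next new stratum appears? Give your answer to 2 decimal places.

1.18

Each respondent yields a new stratum with probability (13-2)/13 = 11/13, so the wait is geometric with mean 13/11.
E = 13/11 = 1.182.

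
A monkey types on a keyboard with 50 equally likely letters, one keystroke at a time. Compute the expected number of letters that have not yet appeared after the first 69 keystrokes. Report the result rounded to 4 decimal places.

12.4042

For each letter, P(unseen after 69) = (49/50)^69 = 0.24808.
By linearity of expectation, E[unseen] = 50·(49/50)^69 = 12.40421.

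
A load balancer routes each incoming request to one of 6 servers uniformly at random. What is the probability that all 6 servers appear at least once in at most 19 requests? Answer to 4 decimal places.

0.8189

By inclusion–exclusion over which servers are missing,
P(all seen) = Σ_{j=0}^{6} (-1)^j C(6,j)((6-j)/6)^19
= 1.00000 - 0.18781 + 0.00677 - 0.00004 + 0.00000 - 0.00000 + 0.00000
= 0.81892.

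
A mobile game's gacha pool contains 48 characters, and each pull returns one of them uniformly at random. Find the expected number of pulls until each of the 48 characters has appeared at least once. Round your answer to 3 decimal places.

Split into phases: going from k distinct to k+1 distinct takes on average 48/(48-k) pulls.
E[T] = 48/48 + 48/47 + 48/46 + ... + 48/2 + 48/1 = 48·H_{48}.
H_{48} = 4.4588, so E[T] = 214.0223.

214.022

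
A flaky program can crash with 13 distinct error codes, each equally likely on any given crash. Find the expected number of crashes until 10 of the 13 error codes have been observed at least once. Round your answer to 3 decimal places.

17.508

Going from k to k+1 distinct takes a geometric number of crashes with mean 13/(13-k).
Sum over k = 0,...,9: E = 13/13 + 13/12 + 13/11 + ... + 13/5 + 13/4 = 17.5084.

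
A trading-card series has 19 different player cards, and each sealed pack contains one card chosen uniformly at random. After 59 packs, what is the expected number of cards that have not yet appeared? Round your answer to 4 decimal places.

For each card, P(unseen after 59) = (18/19)^59 = 0.04117.
By linearity of expectation, E[unseen] = 19·(18/19)^59 = 0.78229.

0.7823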